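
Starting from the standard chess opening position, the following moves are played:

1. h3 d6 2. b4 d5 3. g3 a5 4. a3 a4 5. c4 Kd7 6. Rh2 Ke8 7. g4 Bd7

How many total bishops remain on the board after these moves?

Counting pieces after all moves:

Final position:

  a b c d e f g h
  ─────────────────
8│♜ ♞ · ♛ ♚ ♝ ♞ ♜│8
7│· ♟ ♟ ♝ ♟ ♟ ♟ ♟│7
6│· · · · · · · ·│6
5│· · · ♟ · · · ·│5
4│♟ ♙ ♙ · · · ♙ ·│4
3│♙ · · · · · · ♙│3
2│· · · ♙ ♙ ♙ · ♖│2
1│♖ ♘ ♗ ♕ ♔ ♗ ♘ ·│1
  ─────────────────
  a b c d e f g h


4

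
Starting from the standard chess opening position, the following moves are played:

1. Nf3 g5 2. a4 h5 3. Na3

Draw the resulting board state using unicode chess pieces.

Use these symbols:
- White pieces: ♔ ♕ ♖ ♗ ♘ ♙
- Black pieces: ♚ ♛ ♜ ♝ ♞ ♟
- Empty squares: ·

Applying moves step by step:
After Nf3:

♜ ♞ ♝ ♛ ♚ ♝ ♞ ♜
♟ ♟ ♟ ♟ ♟ ♟ ♟ ♟
· · · · · · · ·
· · · · · · · ·
· · · · · · · ·
· · · · · ♘ · ·
♙ ♙ ♙ ♙ ♙ ♙ ♙ ♙
♖ ♘ ♗ ♕ ♔ ♗ · ♖


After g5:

♜ ♞ ♝ ♛ ♚ ♝ ♞ ♜
♟ ♟ ♟ ♟ ♟ ♟ · ♟
· · · · · · · ·
· · · · · · ♟ ·
· · · · · · · ·
· · · · · ♘ · ·
♙ ♙ ♙ ♙ ♙ ♙ ♙ ♙
♖ ♘ ♗ ♕ ♔ ♗ · ♖


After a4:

♜ ♞ ♝ ♛ ♚ ♝ ♞ ♜
♟ ♟ ♟ ♟ ♟ ♟ · ♟
· · · · · · · ·
· · · · · · ♟ ·
♙ · · · · · · ·
· · · · · ♘ · ·
· ♙ ♙ ♙ ♙ ♙ ♙ ♙
♖ ♘ ♗ ♕ ♔ ♗ · ♖


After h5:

♜ ♞ ♝ ♛ ♚ ♝ ♞ ♜
♟ ♟ ♟ ♟ ♟ ♟ · ·
· · · · · · · ·
· · · · · · ♟ ♟
♙ · · · · · · ·
· · · · · ♘ · ·
· ♙ ♙ ♙ ♙ ♙ ♙ ♙
♖ ♘ ♗ ♕ ♔ ♗ · ♖


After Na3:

♜ ♞ ♝ ♛ ♚ ♝ ♞ ♜
♟ ♟ ♟ ♟ ♟ ♟ · ·
· · · · · · · ·
· · · · · · ♟ ♟
♙ · · · · · · ·
♘ · · · · ♘ · ·
· ♙ ♙ ♙ ♙ ♙ ♙ ♙
♖ · ♗ ♕ ♔ ♗ · ♖



  a b c d e f g h
  ─────────────────
8│♜ ♞ ♝ ♛ ♚ ♝ ♞ ♜│8
7│♟ ♟ ♟ ♟ ♟ ♟ · ·│7
6│· · · · · · · ·│6
5│· · · · · · ♟ ♟│5
4│♙ · · · · · · ·│4
3│♘ · · · · ♘ · ·│3
2│· ♙ ♙ ♙ ♙ ♙ ♙ ♙│2
1│♖ · ♗ ♕ ♔ ♗ · ♖│1
  ─────────────────
  a b c d e f g h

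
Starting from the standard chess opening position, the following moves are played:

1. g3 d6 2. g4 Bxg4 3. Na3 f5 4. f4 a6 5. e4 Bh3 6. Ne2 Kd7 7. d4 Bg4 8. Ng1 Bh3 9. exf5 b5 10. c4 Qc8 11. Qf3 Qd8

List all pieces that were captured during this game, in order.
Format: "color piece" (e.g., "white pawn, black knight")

Tracking captures:
  Bxg4: captured white pawn
  exf5: captured black pawn

white pawn, black pawn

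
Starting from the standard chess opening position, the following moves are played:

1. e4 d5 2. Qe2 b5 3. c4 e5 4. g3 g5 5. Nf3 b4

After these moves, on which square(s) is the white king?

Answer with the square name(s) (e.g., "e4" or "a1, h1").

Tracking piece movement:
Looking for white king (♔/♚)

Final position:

  a b c d e f g h
  ─────────────────
8│♜ ♞ ♝ ♛ ♚ ♝ ♞ ♜│8
7│♟ · ♟ · · ♟ · ♟│7
6│· · · · · · · ·│6
5│· · · ♟ ♟ · ♟ ·│5
4│· ♟ ♙ · ♙ · · ·│4
3│· · · · · ♘ ♙ ·│3
2│♙ ♙ · ♙ ♕ ♙ · ♙│2
1│♖ ♘ ♗ · ♔ ♗ · ♖│1
  ─────────────────
  a b c d e f g h


e1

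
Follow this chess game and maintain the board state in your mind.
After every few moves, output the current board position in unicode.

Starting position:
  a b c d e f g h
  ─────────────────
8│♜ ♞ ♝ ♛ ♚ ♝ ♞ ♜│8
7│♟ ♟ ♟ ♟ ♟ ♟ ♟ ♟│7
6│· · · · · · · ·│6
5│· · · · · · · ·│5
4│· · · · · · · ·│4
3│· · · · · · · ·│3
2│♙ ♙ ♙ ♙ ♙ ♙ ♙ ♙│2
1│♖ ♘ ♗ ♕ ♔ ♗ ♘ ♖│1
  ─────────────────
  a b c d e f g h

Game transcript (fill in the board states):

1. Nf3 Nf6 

  a b c d e f g h
  ─────────────────
8│♜ ♞ ♝ ♛ ♚ ♝ · ♜│8
7│♟ ♟ ♟ ♟ ♟ ♟ ♟ ♟│7
6│· · · · · ♞ · ·│6
5│· · · · · · · ·│5
4│· · · · · · · ·│4
3│· · · · · ♘ · ·│3
2│♙ ♙ ♙ ♙ ♙ ♙ ♙ ♙│2
1│♖ ♘ ♗ ♕ ♔ ♗ · ♖│1
  ─────────────────
  a b c d e f g h

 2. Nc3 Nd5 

  a b c d e f g h
  ─────────────────
8│♜ ♞ ♝ ♛ ♚ ♝ · ♜│8
7│♟ ♟ ♟ ♟ ♟ ♟ ♟ ♟│7
6│· · · · · · · ·│6
5│· · · ♞ · · · ·│5
4│· · · · · · · ·│4
3│· · ♘ · · ♘ · ·│3
2│♙ ♙ ♙ ♙ ♙ ♙ ♙ ♙│2
1│♖ · ♗ ♕ ♔ ♗ · ♖│1
  ─────────────────
  a b c d e f g h

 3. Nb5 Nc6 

  a b c d e f g h
  ─────────────────
8│♜ · ♝ ♛ ♚ ♝ · ♜│8
7│♟ ♟ ♟ ♟ ♟ ♟ ♟ ♟│7
6│· · ♞ · · · · ·│6
5│· ♘ · ♞ · · · ·│5
4│· · · · · · · ·│4
3│· · · · · ♘ · ·│3
2│♙ ♙ ♙ ♙ ♙ ♙ ♙ ♙│2
1│♖ · ♗ ♕ ♔ ♗ · ♖│1
  ─────────────────
  a b c d e f g h

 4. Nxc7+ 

  a b c d e f g h
  ─────────────────
8│♜ · ♝ ♛ ♚ ♝ · ♜│8
7│♟ ♟ ♘ ♟ ♟ ♟ ♟ ♟│7
6│· · ♞ · · · · ·│6
5│· · · ♞ · · · ·│5
4│· · · · · · · ·│4
3│· · · · · ♘ · ·│3
2│♙ ♙ ♙ ♙ ♙ ♙ ♙ ♙│2
1│♖ · ♗ ♕ ♔ ♗ · ♖│1
  ─────────────────
  a b c d e f g h


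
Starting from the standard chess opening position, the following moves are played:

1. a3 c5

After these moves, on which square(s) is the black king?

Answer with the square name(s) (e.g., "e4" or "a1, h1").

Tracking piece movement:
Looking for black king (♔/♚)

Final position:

  a b c d e f g h
  ─────────────────
8│♜ ♞ ♝ ♛ ♚ ♝ ♞ ♜│8
7│♟ ♟ · ♟ ♟ ♟ ♟ ♟│7
6│· · · · · · · ·│6
5│· · ♟ · · · · ·│5
4│· · · · · · · ·│4
3│♙ · · · · · · ·│3
2│· ♙ ♙ ♙ ♙ ♙ ♙ ♙│2
1│♖ ♘ ♗ ♕ ♔ ♗ ♘ ♖│1
  ─────────────────
  a b c d e f g h


e8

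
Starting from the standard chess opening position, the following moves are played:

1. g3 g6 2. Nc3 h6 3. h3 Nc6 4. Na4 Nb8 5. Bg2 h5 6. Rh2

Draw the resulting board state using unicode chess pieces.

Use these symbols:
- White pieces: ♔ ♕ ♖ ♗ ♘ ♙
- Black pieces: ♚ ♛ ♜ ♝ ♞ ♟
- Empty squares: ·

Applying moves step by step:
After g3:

♜ ♞ ♝ ♛ ♚ ♝ ♞ ♜
♟ ♟ ♟ ♟ ♟ ♟ ♟ ♟
· · · · · · · ·
· · · · · · · ·
· · · · · · · ·
· · · · · · ♙ ·
♙ ♙ ♙ ♙ ♙ ♙ · ♙
♖ ♘ ♗ ♕ ♔ ♗ ♘ ♖


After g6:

♜ ♞ ♝ ♛ ♚ ♝ ♞ ♜
♟ ♟ ♟ ♟ ♟ ♟ · ♟
· · · · · · ♟ ·
· · · · · · · ·
· · · · · · · ·
· · · · · · ♙ ·
♙ ♙ ♙ ♙ ♙ ♙ · ♙
♖ ♘ ♗ ♕ ♔ ♗ ♘ ♖


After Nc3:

♜ ♞ ♝ ♛ ♚ ♝ ♞ ♜
♟ ♟ ♟ ♟ ♟ ♟ · ♟
· · · · · · ♟ ·
· · · · · · · ·
· · · · · · · ·
· · ♘ · · · ♙ ·
♙ ♙ ♙ ♙ ♙ ♙ · ♙
♖ · ♗ ♕ ♔ ♗ ♘ ♖


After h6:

♜ ♞ ♝ ♛ ♚ ♝ ♞ ♜
♟ ♟ ♟ ♟ ♟ ♟ · ·
· · · · · · ♟ ♟
· · · · · · · ·
· · · · · · · ·
· · ♘ · · · ♙ ·
♙ ♙ ♙ ♙ ♙ ♙ · ♙
♖ · ♗ ♕ ♔ ♗ ♘ ♖


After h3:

♜ ♞ ♝ ♛ ♚ ♝ ♞ ♜
♟ ♟ ♟ ♟ ♟ ♟ · ·
· · · · · · ♟ ♟
· · · · · · · ·
· · · · · · · ·
· · ♘ · · · ♙ ♙
♙ ♙ ♙ ♙ ♙ ♙ · ·
♖ · ♗ ♕ ♔ ♗ ♘ ♖


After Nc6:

♜ · ♝ ♛ ♚ ♝ ♞ ♜
♟ ♟ ♟ ♟ ♟ ♟ · ·
· · ♞ · · · ♟ ♟
· · · · · · · ·
· · · · · · · ·
· · ♘ · · · ♙ ♙
♙ ♙ ♙ ♙ ♙ ♙ · ·
♖ · ♗ ♕ ♔ ♗ ♘ ♖


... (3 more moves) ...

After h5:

♜ ♞ ♝ ♛ ♚ ♝ ♞ ♜
♟ ♟ ♟ ♟ ♟ ♟ · ·
· · · · · · ♟ ·
· · · · · · · ♟
♘ · · · · · · ·
· · · · · · ♙ ♙
♙ ♙ ♙ ♙ ♙ ♙ ♗ ·
♖ · ♗ ♕ ♔ · ♘ ♖


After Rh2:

♜ ♞ ♝ ♛ ♚ ♝ ♞ ♜
♟ ♟ ♟ ♟ ♟ ♟ · ·
· · · · · · ♟ ·
· · · · · · · ♟
♘ · · · · · · ·
· · · · · · ♙ ♙
♙ ♙ ♙ ♙ ♙ ♙ ♗ ♖
♖ · ♗ ♕ ♔ · ♘ ·



  a b c d e f g h
  ─────────────────
8│♜ ♞ ♝ ♛ ♚ ♝ ♞ ♜│8
7│♟ ♟ ♟ ♟ ♟ ♟ · ·│7
6│· · · · · · ♟ ·│6
5│· · · · · · · ♟│5
4│♘ · · · · · · ·│4
3│· · · · · · ♙ ♙│3
2│♙ ♙ ♙ ♙ ♙ ♙ ♗ ♖│2
1│♖ · ♗ ♕ ♔ · ♘ ·│1
  ─────────────────
  a b c d e f g h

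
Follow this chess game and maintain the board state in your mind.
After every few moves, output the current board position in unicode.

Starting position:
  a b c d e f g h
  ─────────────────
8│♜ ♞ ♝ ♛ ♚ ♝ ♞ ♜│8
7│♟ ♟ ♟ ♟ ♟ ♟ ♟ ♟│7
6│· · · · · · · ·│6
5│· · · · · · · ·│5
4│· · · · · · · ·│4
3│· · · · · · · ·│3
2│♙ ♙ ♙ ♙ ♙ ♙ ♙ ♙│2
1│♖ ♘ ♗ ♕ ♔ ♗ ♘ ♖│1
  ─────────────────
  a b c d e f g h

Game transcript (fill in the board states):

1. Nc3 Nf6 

  a b c d e f g h
  ─────────────────
8│♜ ♞ ♝ ♛ ♚ ♝ · ♜│8
7│♟ ♟ ♟ ♟ ♟ ♟ ♟ ♟│7
6│· · · · · ♞ · ·│6
5│· · · · · · · ·│5
4│· · · · · · · ·│4
3│· · ♘ · · · · ·│3
2│♙ ♙ ♙ ♙ ♙ ♙ ♙ ♙│2
1│♖ · ♗ ♕ ♔ ♗ ♘ ♖│1
  ─────────────────
  a b c d e f g h

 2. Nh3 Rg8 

  a b c d e f g h
  ─────────────────
8│♜ ♞ ♝ ♛ ♚ ♝ ♜ ·│8
7│♟ ♟ ♟ ♟ ♟ ♟ ♟ ♟│7
6│· · · · · ♞ · ·│6
5│· · · · · · · ·│5
4│· · · · · · · ·│4
3│· · ♘ · · · · ♘│3
2│♙ ♙ ♙ ♙ ♙ ♙ ♙ ♙│2
1│♖ · ♗ ♕ ♔ ♗ · ♖│1
  ─────────────────
  a b c d e f g h

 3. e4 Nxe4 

  a b c d e f g h
  ─────────────────
8│♜ ♞ ♝ ♛ ♚ ♝ ♜ ·│8
7│♟ ♟ ♟ ♟ ♟ ♟ ♟ ♟│7
6│· · · · · · · ·│6
5│· · · · · · · ·│5
4│· · · · ♞ · · ·│4
3│· · ♘ · · · · ♘│3
2│♙ ♙ ♙ ♙ · ♙ ♙ ♙│2
1│♖ · ♗ ♕ ♔ ♗ · ♖│1
  ─────────────────
  a b c d e f g h

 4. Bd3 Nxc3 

  a b c d e f g h
  ─────────────────
8│♜ ♞ ♝ ♛ ♚ ♝ ♜ ·│8
7│♟ ♟ ♟ ♟ ♟ ♟ ♟ ♟│7
6│· · · · · · · ·│6
5│· · · · · · · ·│5
4│· · · · · · · ·│4
3│· · ♞ ♗ · · · ♘│3
2│♙ ♙ ♙ ♙ · ♙ ♙ ♙│2
1│♖ · ♗ ♕ ♔ · · ♖│1
  ─────────────────
  a b c d e f g h

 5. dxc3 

  a b c d e f g h
  ─────────────────
8│♜ ♞ ♝ ♛ ♚ ♝ ♜ ·│8
7│♟ ♟ ♟ ♟ ♟ ♟ ♟ ♟│7
6│· · · · · · · ·│6
5│· · · · · · · ·│5
4│· · · · · · · ·│4
3│· · ♙ ♗ · · · ♘│3
2│♙ ♙ ♙ · · ♙ ♙ ♙│2
1│♖ · ♗ ♕ ♔ · · ♖│1
  ─────────────────
  a b c d e f g h


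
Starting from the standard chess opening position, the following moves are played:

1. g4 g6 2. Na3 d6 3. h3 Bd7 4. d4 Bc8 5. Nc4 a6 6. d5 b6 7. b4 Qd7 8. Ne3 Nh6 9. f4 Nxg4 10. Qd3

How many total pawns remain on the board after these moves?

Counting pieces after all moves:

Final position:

  a b c d e f g h
  ─────────────────
8│♜ ♞ ♝ · ♚ ♝ · ♜│8
7│· · ♟ ♛ ♟ ♟ · ♟│7
6│♟ ♟ · ♟ · · ♟ ·│6
5│· · · ♙ · · · ·│5
4│· ♙ · · · ♙ ♞ ·│4
3│· · · ♕ ♘ · · ♙│3
2│♙ · ♙ · ♙ · · ·│2
1│♖ · ♗ · ♔ ♗ ♘ ♖│1
  ─────────────────
  a b c d e f g h


15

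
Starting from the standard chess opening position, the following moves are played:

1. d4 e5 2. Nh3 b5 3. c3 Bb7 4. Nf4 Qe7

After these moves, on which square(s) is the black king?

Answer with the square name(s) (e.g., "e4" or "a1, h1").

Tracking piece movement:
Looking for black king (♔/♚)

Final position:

  a b c d e f g h
  ─────────────────
8│♜ ♞ · · ♚ ♝ ♞ ♜│8
7│♟ ♝ ♟ ♟ ♛ ♟ ♟ ♟│7
6│· · · · · · · ·│6
5│· ♟ · · ♟ · · ·│5
4│· · · ♙ · ♘ · ·│4
3│· · ♙ · · · · ·│3
2│♙ ♙ · · ♙ ♙ ♙ ♙│2
1│♖ ♘ ♗ ♕ ♔ ♗ · ♖│1
  ─────────────────
  a b c d e f g h


e8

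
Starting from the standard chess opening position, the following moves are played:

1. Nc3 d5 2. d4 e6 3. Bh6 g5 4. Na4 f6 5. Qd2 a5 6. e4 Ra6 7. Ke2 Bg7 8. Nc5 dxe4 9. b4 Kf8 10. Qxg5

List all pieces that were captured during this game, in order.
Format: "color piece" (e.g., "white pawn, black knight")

Tracking captures:
  dxe4: captured white pawn
  Qxg5: captured black pawn

white pawn, black pawn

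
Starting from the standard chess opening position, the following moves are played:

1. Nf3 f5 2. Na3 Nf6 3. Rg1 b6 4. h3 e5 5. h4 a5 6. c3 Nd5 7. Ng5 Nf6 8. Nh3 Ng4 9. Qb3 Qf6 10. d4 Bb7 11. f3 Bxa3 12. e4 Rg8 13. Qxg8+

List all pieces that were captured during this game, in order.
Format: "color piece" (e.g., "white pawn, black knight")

Tracking captures:
  Bxa3: captured white knight
  Qxg8+: captured black rook

white knight, black rook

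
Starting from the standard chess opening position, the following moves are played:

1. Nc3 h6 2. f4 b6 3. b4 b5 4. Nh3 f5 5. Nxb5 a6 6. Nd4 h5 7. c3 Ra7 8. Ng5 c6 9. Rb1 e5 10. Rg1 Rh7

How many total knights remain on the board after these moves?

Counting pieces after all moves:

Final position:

  a b c d e f g h
  ─────────────────
8│· ♞ ♝ ♛ ♚ ♝ ♞ ·│8
7│♜ · · ♟ · · ♟ ♜│7
6│♟ · ♟ · · · · ·│6
5│· · · · ♟ ♟ ♘ ♟│5
4│· ♙ · ♘ · ♙ · ·│4
3│· · ♙ · · · · ·│3
2│♙ · · ♙ ♙ · ♙ ♙│2
1│· ♖ ♗ ♕ ♔ ♗ ♖ ·│1
  ─────────────────
  a b c d e f g h


4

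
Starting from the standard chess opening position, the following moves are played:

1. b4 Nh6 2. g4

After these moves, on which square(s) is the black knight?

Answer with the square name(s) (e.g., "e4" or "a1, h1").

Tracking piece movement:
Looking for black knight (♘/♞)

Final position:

  a b c d e f g h
  ─────────────────
8│♜ ♞ ♝ ♛ ♚ ♝ · ♜│8
7│♟ ♟ ♟ ♟ ♟ ♟ ♟ ♟│7
6│· · · · · · · ♞│6
5│· · · · · · · ·│5
4│· ♙ · · · · ♙ ·│4
3│· · · · · · · ·│3
2│♙ · ♙ ♙ ♙ ♙ · ♙│2
1│♖ ♘ ♗ ♕ ♔ ♗ ♘ ♖│1
  ─────────────────
  a b c d e f g h


b8, h6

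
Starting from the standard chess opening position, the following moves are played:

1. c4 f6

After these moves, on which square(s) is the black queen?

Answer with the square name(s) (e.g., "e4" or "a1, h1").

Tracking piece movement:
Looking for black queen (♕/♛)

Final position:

  a b c d e f g h
  ─────────────────
8│♜ ♞ ♝ ♛ ♚ ♝ ♞ ♜│8
7│♟ ♟ ♟ ♟ ♟ · ♟ ♟│7
6│· · · · · ♟ · ·│6
5│· · · · · · · ·│5
4│· · ♙ · · · · ·│4
3│· · · · · · · ·│3
2│♙ ♙ · ♙ ♙ ♙ ♙ ♙│2
1│♖ ♘ ♗ ♕ ♔ ♗ ♘ ♖│1
  ─────────────────
  a b c d e f g h


d8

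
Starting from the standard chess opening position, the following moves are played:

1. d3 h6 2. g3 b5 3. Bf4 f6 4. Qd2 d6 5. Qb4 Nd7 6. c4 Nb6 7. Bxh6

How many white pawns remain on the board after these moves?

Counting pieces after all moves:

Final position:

  a b c d e f g h
  ─────────────────
8│♜ · ♝ ♛ ♚ ♝ ♞ ♜│8
7│♟ · ♟ · ♟ · ♟ ·│7
6│· ♞ · ♟ · ♟ · ♗│6
5│· ♟ · · · · · ·│5
4│· ♕ ♙ · · · · ·│4
3│· · · ♙ · · ♙ ·│3
2│♙ ♙ · · ♙ ♙ · ♙│2
1│♖ ♘ · · ♔ ♗ ♘ ♖│1
  ─────────────────
  a b c d e f g h


8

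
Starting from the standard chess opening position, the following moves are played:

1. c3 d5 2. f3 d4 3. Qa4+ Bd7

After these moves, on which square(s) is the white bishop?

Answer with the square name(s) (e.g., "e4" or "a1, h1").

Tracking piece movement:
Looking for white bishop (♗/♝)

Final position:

  a b c d e f g h
  ─────────────────
8│♜ ♞ · ♛ ♚ ♝ ♞ ♜│8
7│♟ ♟ ♟ ♝ ♟ ♟ ♟ ♟│7
6│· · · · · · · ·│6
5│· · · · · · · ·│5
4│♕ · · ♟ · · · ·│4
3│· · ♙ · · ♙ · ·│3
2│♙ ♙ · ♙ ♙ · ♙ ♙│2
1│♖ ♘ ♗ · ♔ ♗ ♘ ♖│1
  ─────────────────
  a b c d e f g h


c1, f1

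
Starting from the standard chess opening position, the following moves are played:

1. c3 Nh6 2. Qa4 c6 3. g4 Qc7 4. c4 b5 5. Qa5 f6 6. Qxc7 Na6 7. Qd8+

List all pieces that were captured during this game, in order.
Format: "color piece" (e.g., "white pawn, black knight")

Tracking captures:
  Qxc7: captured black queen

black queen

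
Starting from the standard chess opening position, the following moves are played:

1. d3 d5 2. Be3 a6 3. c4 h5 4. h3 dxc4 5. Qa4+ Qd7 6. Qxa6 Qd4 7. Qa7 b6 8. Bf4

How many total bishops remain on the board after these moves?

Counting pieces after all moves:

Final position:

  a b c d e f g h
  ─────────────────
8│♜ ♞ ♝ · ♚ ♝ ♞ ♜│8
7│♕ · ♟ · ♟ ♟ ♟ ·│7
6│· ♟ · · · · · ·│6
5│· · · · · · · ♟│5
4│· · ♟ ♛ · ♗ · ·│4
3│· · · ♙ · · · ♙│3
2│♙ ♙ · · ♙ ♙ ♙ ·│2
1│♖ ♘ · · ♔ ♗ ♘ ♖│1
  ─────────────────
  a b c d e f g h


4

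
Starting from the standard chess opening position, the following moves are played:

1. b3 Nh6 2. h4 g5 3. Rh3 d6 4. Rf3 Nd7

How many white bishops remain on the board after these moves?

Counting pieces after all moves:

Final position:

  a b c d e f g h
  ─────────────────
8│♜ · ♝ ♛ ♚ ♝ · ♜│8
7│♟ ♟ ♟ ♞ ♟ ♟ · ♟│7
6│· · · ♟ · · · ♞│6
5│· · · · · · ♟ ·│5
4│· · · · · · · ♙│4
3│· ♙ · · · ♖ · ·│3
2│♙ · ♙ ♙ ♙ ♙ ♙ ·│2
1│♖ ♘ ♗ ♕ ♔ ♗ ♘ ·│1
  ─────────────────
  a b c d e f g h


2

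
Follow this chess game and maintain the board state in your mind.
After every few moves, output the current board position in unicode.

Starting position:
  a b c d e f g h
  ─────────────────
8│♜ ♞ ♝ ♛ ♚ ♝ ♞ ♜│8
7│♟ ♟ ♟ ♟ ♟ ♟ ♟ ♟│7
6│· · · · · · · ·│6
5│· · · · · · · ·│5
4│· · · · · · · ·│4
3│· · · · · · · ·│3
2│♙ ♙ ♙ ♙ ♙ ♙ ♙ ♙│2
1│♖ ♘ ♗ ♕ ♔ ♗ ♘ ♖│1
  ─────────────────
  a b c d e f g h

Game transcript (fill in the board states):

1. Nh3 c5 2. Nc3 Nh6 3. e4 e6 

  a b c d e f g h
  ─────────────────
8│♜ ♞ ♝ ♛ ♚ ♝ · ♜│8
7│♟ ♟ · ♟ · ♟ ♟ ♟│7
6│· · · · ♟ · · ♞│6
5│· · ♟ · · · · ·│5
4│· · · · ♙ · · ·│4
3│· · ♘ · · · · ♘│3
2│♙ ♙ ♙ ♙ · ♙ ♙ ♙│2
1│♖ · ♗ ♕ ♔ ♗ · ♖│1
  ─────────────────
  a b c d e f g h

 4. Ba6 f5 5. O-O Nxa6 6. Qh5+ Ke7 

  a b c d e f g h
  ─────────────────
8│♜ · ♝ ♛ · ♝ · ♜│8
7│♟ ♟ · ♟ ♚ · ♟ ♟│7
6│♞ · · · ♟ · · ♞│6
5│· · ♟ · · ♟ · ♕│5
4│· · · · ♙ · · ·│4
3│· · ♘ · · · · ♘│3
2│♙ ♙ ♙ ♙ · ♙ ♙ ♙│2
1│♖ · ♗ · · ♖ ♔ ·│1
  ─────────────────
  a b c d e f g h

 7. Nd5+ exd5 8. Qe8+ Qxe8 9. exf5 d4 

  a b c d e f g h
  ─────────────────
8│♜ · ♝ · ♛ ♝ · ♜│8
7│♟ ♟ · ♟ ♚ · ♟ ♟│7
6│♞ · · · · · · ♞│6
5│· · ♟ · · ♙ · ·│5
4│· · · ♟ · · · ·│4
3│· · · · · · · ♘│3
2│♙ ♙ ♙ ♙ · ♙ ♙ ♙│2
1│♖ · ♗ · · ♖ ♔ ·│1
  ─────────────────
  a b c d e f g h

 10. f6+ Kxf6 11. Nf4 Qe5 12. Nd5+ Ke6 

  a b c d e f g h
  ─────────────────
8│♜ · ♝ · · ♝ · ♜│8
7│♟ ♟ · ♟ · · ♟ ♟│7
6│♞ · · · ♚ · · ♞│6
5│· · ♟ ♘ ♛ · · ·│5
4│· · · ♟ · · · ·│4
3│· · · · · · · ·│3
2│♙ ♙ ♙ ♙ · ♙ ♙ ♙│2
1│♖ · ♗ · · ♖ ♔ ·│1
  ─────────────────
  a b c d e f g h

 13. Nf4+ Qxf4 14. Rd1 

  a b c d e f g h
  ─────────────────
8│♜ · ♝ · · ♝ · ♜│8
7│♟ ♟ · ♟ · · ♟ ♟│7
6│♞ · · · ♚ · · ♞│6
5│· · ♟ · · · · ·│5
4│· · · ♟ · ♛ · ·│4
3│· · · · · · · ·│3
2│♙ ♙ ♙ ♙ · ♙ ♙ ♙│2
1│♖ · ♗ ♖ · · ♔ ·│1
  ─────────────────
  a b c d e f g h


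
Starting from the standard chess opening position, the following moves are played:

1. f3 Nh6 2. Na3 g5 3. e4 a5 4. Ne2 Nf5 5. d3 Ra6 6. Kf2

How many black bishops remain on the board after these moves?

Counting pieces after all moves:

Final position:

  a b c d e f g h
  ─────────────────
8│· ♞ ♝ ♛ ♚ ♝ · ♜│8
7│· ♟ ♟ ♟ ♟ ♟ · ♟│7
6│♜ · · · · · · ·│6
5│♟ · · · · ♞ ♟ ·│5
4│· · · · ♙ · · ·│4
3│♘ · · ♙ · ♙ · ·│3
2│♙ ♙ ♙ · ♘ ♔ ♙ ♙│2
1│♖ · ♗ ♕ · ♗ · ♖│1
  ─────────────────
  a b c d e f g h


2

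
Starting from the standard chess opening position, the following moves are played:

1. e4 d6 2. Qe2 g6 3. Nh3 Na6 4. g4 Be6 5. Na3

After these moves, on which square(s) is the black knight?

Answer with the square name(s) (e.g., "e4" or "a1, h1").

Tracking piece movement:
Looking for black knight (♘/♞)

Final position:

  a b c d e f g h
  ─────────────────
8│♜ · · ♛ ♚ ♝ ♞ ♜│8
7│♟ ♟ ♟ · ♟ ♟ · ♟│7
6│♞ · · ♟ ♝ · ♟ ·│6
5│· · · · · · · ·│5
4│· · · · ♙ · ♙ ·│4
3│♘ · · · · · · ♘│3
2│♙ ♙ ♙ ♙ ♕ ♙ · ♙│2
1│♖ · ♗ · ♔ ♗ · ♖│1
  ─────────────────
  a b c d e f g h


a6, g8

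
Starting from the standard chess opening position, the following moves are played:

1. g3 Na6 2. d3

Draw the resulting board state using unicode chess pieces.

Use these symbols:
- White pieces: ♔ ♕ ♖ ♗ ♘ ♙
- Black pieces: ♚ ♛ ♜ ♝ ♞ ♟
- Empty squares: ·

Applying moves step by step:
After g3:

♜ ♞ ♝ ♛ ♚ ♝ ♞ ♜
♟ ♟ ♟ ♟ ♟ ♟ ♟ ♟
· · · · · · · ·
· · · · · · · ·
· · · · · · · ·
· · · · · · ♙ ·
♙ ♙ ♙ ♙ ♙ ♙ · ♙
♖ ♘ ♗ ♕ ♔ ♗ ♘ ♖


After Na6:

♜ · ♝ ♛ ♚ ♝ ♞ ♜
♟ ♟ ♟ ♟ ♟ ♟ ♟ ♟
♞ · · · · · · ·
· · · · · · · ·
· · · · · · · ·
· · · · · · ♙ ·
♙ ♙ ♙ ♙ ♙ ♙ · ♙
♖ ♘ ♗ ♕ ♔ ♗ ♘ ♖


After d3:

♜ · ♝ ♛ ♚ ♝ ♞ ♜
♟ ♟ ♟ ♟ ♟ ♟ ♟ ♟
♞ · · · · · · ·
· · · · · · · ·
· · · · · · · ·
· · · ♙ · · ♙ ·
♙ ♙ ♙ · ♙ ♙ · ♙
♖ ♘ ♗ ♕ ♔ ♗ ♘ ♖



  a b c d e f g h
  ─────────────────
8│♜ · ♝ ♛ ♚ ♝ ♞ ♜│8
7│♟ ♟ ♟ ♟ ♟ ♟ ♟ ♟│7
6│♞ · · · · · · ·│6
5│· · · · · · · ·│5
4│· · · · · · · ·│4
3│· · · ♙ · · ♙ ·│3
2│♙ ♙ ♙ · ♙ ♙ · ♙│2
1│♖ ♘ ♗ ♕ ♔ ♗ ♘ ♖│1
  ─────────────────
  a b c d e f g h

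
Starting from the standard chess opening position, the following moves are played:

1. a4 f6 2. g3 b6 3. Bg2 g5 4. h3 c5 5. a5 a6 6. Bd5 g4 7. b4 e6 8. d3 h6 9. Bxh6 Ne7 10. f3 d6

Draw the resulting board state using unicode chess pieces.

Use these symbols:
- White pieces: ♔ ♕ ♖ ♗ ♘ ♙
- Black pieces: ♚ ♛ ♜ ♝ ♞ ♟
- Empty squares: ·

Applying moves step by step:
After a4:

♜ ♞ ♝ ♛ ♚ ♝ ♞ ♜
♟ ♟ ♟ ♟ ♟ ♟ ♟ ♟
· · · · · · · ·
· · · · · · · ·
♙ · · · · · · ·
· · · · · · · ·
· ♙ ♙ ♙ ♙ ♙ ♙ ♙
♖ ♘ ♗ ♕ ♔ ♗ ♘ ♖


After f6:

♜ ♞ ♝ ♛ ♚ ♝ ♞ ♜
♟ ♟ ♟ ♟ ♟ · ♟ ♟
· · · · · ♟ · ·
· · · · · · · ·
♙ · · · · · · ·
· · · · · · · ·
· ♙ ♙ ♙ ♙ ♙ ♙ ♙
♖ ♘ ♗ ♕ ♔ ♗ ♘ ♖


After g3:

♜ ♞ ♝ ♛ ♚ ♝ ♞ ♜
♟ ♟ ♟ ♟ ♟ · ♟ ♟
· · · · · ♟ · ·
· · · · · · · ·
♙ · · · · · · ·
· · · · · · ♙ ·
· ♙ ♙ ♙ ♙ ♙ · ♙
♖ ♘ ♗ ♕ ♔ ♗ ♘ ♖


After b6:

♜ ♞ ♝ ♛ ♚ ♝ ♞ ♜
♟ · ♟ ♟ ♟ · ♟ ♟
· ♟ · · · ♟ · ·
· · · · · · · ·
♙ · · · · · · ·
· · · · · · ♙ ·
· ♙ ♙ ♙ ♙ ♙ · ♙
♖ ♘ ♗ ♕ ♔ ♗ ♘ ♖


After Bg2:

♜ ♞ ♝ ♛ ♚ ♝ ♞ ♜
♟ · ♟ ♟ ♟ · ♟ ♟
· ♟ · · · ♟ · ·
· · · · · · · ·
♙ · · · · · · ·
· · · · · · ♙ ·
· ♙ ♙ ♙ ♙ ♙ ♗ ♙
♖ ♘ ♗ ♕ ♔ · ♘ ♖


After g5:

♜ ♞ ♝ ♛ ♚ ♝ ♞ ♜
♟ · ♟ ♟ ♟ · · ♟
· ♟ · · · ♟ · ·
· · · · · · ♟ ·
♙ · · · · · · ·
· · · · · · ♙ ·
· ♙ ♙ ♙ ♙ ♙ ♗ ♙
♖ ♘ ♗ ♕ ♔ · ♘ ♖


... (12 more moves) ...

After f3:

♜ ♞ ♝ ♛ ♚ ♝ · ♜
· · · ♟ ♞ · · ·
♟ ♟ · · ♟ ♟ · ♗
♙ · ♟ ♗ · · · ·
· ♙ · · · · ♟ ·
· · · ♙ · ♙ ♙ ♙
· · ♙ · ♙ · · ·
♖ ♘ · ♕ ♔ · ♘ ♖


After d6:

♜ ♞ ♝ ♛ ♚ ♝ · ♜
· · · · ♞ · · ·
♟ ♟ · ♟ ♟ ♟ · ♗
♙ · ♟ ♗ · · · ·
· ♙ · · · · ♟ ·
· · · ♙ · ♙ ♙ ♙
· · ♙ · ♙ · · ·
♖ ♘ · ♕ ♔ · ♘ ♖



  a b c d e f g h
  ─────────────────
8│♜ ♞ ♝ ♛ ♚ ♝ · ♜│8
7│· · · · ♞ · · ·│7
6│♟ ♟ · ♟ ♟ ♟ · ♗│6
5│♙ · ♟ ♗ · · · ·│5
4│· ♙ · · · · ♟ ·│4
3│· · · ♙ · ♙ ♙ ♙│3
2│· · ♙ · ♙ · · ·│2
1│♖ ♘ · ♕ ♔ · ♘ ♖│1
  ─────────────────
  a b c d e f g h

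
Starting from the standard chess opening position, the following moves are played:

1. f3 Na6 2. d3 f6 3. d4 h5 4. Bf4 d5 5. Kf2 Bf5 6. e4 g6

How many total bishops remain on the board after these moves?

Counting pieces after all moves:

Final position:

  a b c d e f g h
  ─────────────────
8│♜ · · ♛ ♚ ♝ ♞ ♜│8
7│♟ ♟ ♟ · ♟ · · ·│7
6│♞ · · · · ♟ ♟ ·│6
5│· · · ♟ · ♝ · ♟│5
4│· · · ♙ ♙ ♗ · ·│4
3│· · · · · ♙ · ·│3
2│♙ ♙ ♙ · · ♔ ♙ ♙│2
1│♖ ♘ · ♕ · ♗ ♘ ♖│1
  ─────────────────
  a b c d e f g h


4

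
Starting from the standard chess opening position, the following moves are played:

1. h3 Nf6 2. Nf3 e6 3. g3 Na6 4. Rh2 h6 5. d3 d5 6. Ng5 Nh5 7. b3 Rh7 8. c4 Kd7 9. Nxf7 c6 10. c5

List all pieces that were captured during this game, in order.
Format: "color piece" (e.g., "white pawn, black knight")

Tracking captures:
  Nxf7: captured black pawn

black pawn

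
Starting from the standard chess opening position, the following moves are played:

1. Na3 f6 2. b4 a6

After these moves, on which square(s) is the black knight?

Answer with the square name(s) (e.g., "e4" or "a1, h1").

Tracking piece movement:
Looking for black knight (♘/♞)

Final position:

  a b c d e f g h
  ─────────────────
8│♜ ♞ ♝ ♛ ♚ ♝ ♞ ♜│8
7│· ♟ ♟ ♟ ♟ · ♟ ♟│7
6│♟ · · · · ♟ · ·│6
5│· · · · · · · ·│5
4│· ♙ · · · · · ·│4
3│♘ · · · · · · ·│3
2│♙ · ♙ ♙ ♙ ♙ ♙ ♙│2
1│♖ · ♗ ♕ ♔ ♗ ♘ ♖│1
  ─────────────────
  a b c d e f g h


b8, g8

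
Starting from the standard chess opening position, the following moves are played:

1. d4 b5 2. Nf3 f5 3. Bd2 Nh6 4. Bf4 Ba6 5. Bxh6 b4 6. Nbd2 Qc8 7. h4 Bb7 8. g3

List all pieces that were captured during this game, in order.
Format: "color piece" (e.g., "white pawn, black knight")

Tracking captures:
  Bxh6: captured black knight

black knight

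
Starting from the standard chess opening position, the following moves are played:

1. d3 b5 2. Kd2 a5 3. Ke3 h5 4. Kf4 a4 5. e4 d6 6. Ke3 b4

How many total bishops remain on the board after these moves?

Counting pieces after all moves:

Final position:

  a b c d e f g h
  ─────────────────
8│♜ ♞ ♝ ♛ ♚ ♝ ♞ ♜│8
7│· · ♟ · ♟ ♟ ♟ ·│7
6│· · · ♟ · · · ·│6
5│· · · · · · · ♟│5
4│♟ ♟ · · ♙ · · ·│4
3│· · · ♙ ♔ · · ·│3
2│♙ ♙ ♙ · · ♙ ♙ ♙│2
1│♖ ♘ ♗ ♕ · ♗ ♘ ♖│1
  ─────────────────
  a b c d e f g h


4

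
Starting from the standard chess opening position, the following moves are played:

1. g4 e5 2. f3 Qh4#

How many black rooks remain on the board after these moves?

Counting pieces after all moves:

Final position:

  a b c d e f g h
  ─────────────────
8│♜ ♞ ♝ · ♚ ♝ ♞ ♜│8
7│♟ ♟ ♟ ♟ · ♟ ♟ ♟│7
6│· · · · · · · ·│6
5│· · · · ♟ · · ·│5
4│· · · · · · ♙ ♛│4
3│· · · · · ♙ · ·│3
2│♙ ♙ ♙ ♙ ♙ · · ♙│2
1│♖ ♘ ♗ ♕ ♔ ♗ ♘ ♖│1
  ─────────────────
  a b c d e f g h


2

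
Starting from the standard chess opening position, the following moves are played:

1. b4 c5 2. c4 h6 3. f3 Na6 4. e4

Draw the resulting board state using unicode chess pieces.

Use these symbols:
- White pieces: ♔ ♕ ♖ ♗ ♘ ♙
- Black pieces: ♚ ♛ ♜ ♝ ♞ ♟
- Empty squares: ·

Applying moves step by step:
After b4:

♜ ♞ ♝ ♛ ♚ ♝ ♞ ♜
♟ ♟ ♟ ♟ ♟ ♟ ♟ ♟
· · · · · · · ·
· · · · · · · ·
· ♙ · · · · · ·
· · · · · · · ·
♙ · ♙ ♙ ♙ ♙ ♙ ♙
♖ ♘ ♗ ♕ ♔ ♗ ♘ ♖


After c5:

♜ ♞ ♝ ♛ ♚ ♝ ♞ ♜
♟ ♟ · ♟ ♟ ♟ ♟ ♟
· · · · · · · ·
· · ♟ · · · · ·
· ♙ · · · · · ·
· · · · · · · ·
♙ · ♙ ♙ ♙ ♙ ♙ ♙
♖ ♘ ♗ ♕ ♔ ♗ ♘ ♖


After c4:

♜ ♞ ♝ ♛ ♚ ♝ ♞ ♜
♟ ♟ · ♟ ♟ ♟ ♟ ♟
· · · · · · · ·
· · ♟ · · · · ·
· ♙ ♙ · · · · ·
· · · · · · · ·
♙ · · ♙ ♙ ♙ ♙ ♙
♖ ♘ ♗ ♕ ♔ ♗ ♘ ♖


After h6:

♜ ♞ ♝ ♛ ♚ ♝ ♞ ♜
♟ ♟ · ♟ ♟ ♟ ♟ ·
· · · · · · · ♟
· · ♟ · · · · ·
· ♙ ♙ · · · · ·
· · · · · · · ·
♙ · · ♙ ♙ ♙ ♙ ♙
♖ ♘ ♗ ♕ ♔ ♗ ♘ ♖


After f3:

♜ ♞ ♝ ♛ ♚ ♝ ♞ ♜
♟ ♟ · ♟ ♟ ♟ ♟ ·
· · · · · · · ♟
· · ♟ · · · · ·
· ♙ ♙ · · · · ·
· · · · · ♙ · ·
♙ · · ♙ ♙ · ♙ ♙
♖ ♘ ♗ ♕ ♔ ♗ ♘ ♖


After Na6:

♜ · ♝ ♛ ♚ ♝ ♞ ♜
♟ ♟ · ♟ ♟ ♟ ♟ ·
♞ · · · · · · ♟
· · ♟ · · · · ·
· ♙ ♙ · · · · ·
· · · · · ♙ · ·
♙ · · ♙ ♙ · ♙ ♙
♖ ♘ ♗ ♕ ♔ ♗ ♘ ♖


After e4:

♜ · ♝ ♛ ♚ ♝ ♞ ♜
♟ ♟ · ♟ ♟ ♟ ♟ ·
♞ · · · · · · ♟
· · ♟ · · · · ·
· ♙ ♙ · ♙ · · ·
· · · · · ♙ · ·
♙ · · ♙ · · ♙ ♙
♖ ♘ ♗ ♕ ♔ ♗ ♘ ♖



  a b c d e f g h
  ─────────────────
8│♜ · ♝ ♛ ♚ ♝ ♞ ♜│8
7│♟ ♟ · ♟ ♟ ♟ ♟ ·│7
6│♞ · · · · · · ♟│6
5│· · ♟ · · · · ·│5
4│· ♙ ♙ · ♙ · · ·│4
3│· · · · · ♙ · ·│3
2│♙ · · ♙ · · ♙ ♙│2
1│♖ ♘ ♗ ♕ ♔ ♗ ♘ ♖│1
  ─────────────────
  a b c d e f g h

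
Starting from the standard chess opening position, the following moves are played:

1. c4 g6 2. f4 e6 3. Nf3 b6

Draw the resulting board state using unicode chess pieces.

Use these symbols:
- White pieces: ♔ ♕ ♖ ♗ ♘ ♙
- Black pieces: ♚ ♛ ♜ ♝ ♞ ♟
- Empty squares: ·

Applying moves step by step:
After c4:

♜ ♞ ♝ ♛ ♚ ♝ ♞ ♜
♟ ♟ ♟ ♟ ♟ ♟ ♟ ♟
· · · · · · · ·
· · · · · · · ·
· · ♙ · · · · ·
· · · · · · · ·
♙ ♙ · ♙ ♙ ♙ ♙ ♙
♖ ♘ ♗ ♕ ♔ ♗ ♘ ♖


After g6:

♜ ♞ ♝ ♛ ♚ ♝ ♞ ♜
♟ ♟ ♟ ♟ ♟ ♟ · ♟
· · · · · · ♟ ·
· · · · · · · ·
· · ♙ · · · · ·
· · · · · · · ·
♙ ♙ · ♙ ♙ ♙ ♙ ♙
♖ ♘ ♗ ♕ ♔ ♗ ♘ ♖


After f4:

♜ ♞ ♝ ♛ ♚ ♝ ♞ ♜
♟ ♟ ♟ ♟ ♟ ♟ · ♟
· · · · · · ♟ ·
· · · · · · · ·
· · ♙ · · ♙ · ·
· · · · · · · ·
♙ ♙ · ♙ ♙ · ♙ ♙
♖ ♘ ♗ ♕ ♔ ♗ ♘ ♖


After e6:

♜ ♞ ♝ ♛ ♚ ♝ ♞ ♜
♟ ♟ ♟ ♟ · ♟ · ♟
· · · · ♟ · ♟ ·
· · · · · · · ·
· · ♙ · · ♙ · ·
· · · · · · · ·
♙ ♙ · ♙ ♙ · ♙ ♙
♖ ♘ ♗ ♕ ♔ ♗ ♘ ♖


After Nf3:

♜ ♞ ♝ ♛ ♚ ♝ ♞ ♜
♟ ♟ ♟ ♟ · ♟ · ♟
· · · · ♟ · ♟ ·
· · · · · · · ·
· · ♙ · · ♙ · ·
· · · · · ♘ · ·
♙ ♙ · ♙ ♙ · ♙ ♙
♖ ♘ ♗ ♕ ♔ ♗ · ♖


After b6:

♜ ♞ ♝ ♛ ♚ ♝ ♞ ♜
♟ · ♟ ♟ · ♟ · ♟
· ♟ · · ♟ · ♟ ·
· · · · · · · ·
· · ♙ · · ♙ · ·
· · · · · ♘ · ·
♙ ♙ · ♙ ♙ · ♙ ♙
♖ ♘ ♗ ♕ ♔ ♗ · ♖



  a b c d e f g h
  ─────────────────
8│♜ ♞ ♝ ♛ ♚ ♝ ♞ ♜│8
7│♟ · ♟ ♟ · ♟ · ♟│7
6│· ♟ · · ♟ · ♟ ·│6
5│· · · · · · · ·│5
4│· · ♙ · · ♙ · ·│4
3│· · · · · ♘ · ·│3
2│♙ ♙ · ♙ ♙ · ♙ ♙│2
1│♖ ♘ ♗ ♕ ♔ ♗ · ♖│1
  ─────────────────
  a b c d e f g h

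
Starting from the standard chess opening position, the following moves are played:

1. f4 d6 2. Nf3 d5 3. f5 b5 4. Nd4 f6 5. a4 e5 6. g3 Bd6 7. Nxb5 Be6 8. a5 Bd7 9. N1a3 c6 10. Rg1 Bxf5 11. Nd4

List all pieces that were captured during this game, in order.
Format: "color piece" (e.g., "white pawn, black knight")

Tracking captures:
  Nxb5: captured black pawn
  Bxf5: captured white pawn

black pawn, white pawn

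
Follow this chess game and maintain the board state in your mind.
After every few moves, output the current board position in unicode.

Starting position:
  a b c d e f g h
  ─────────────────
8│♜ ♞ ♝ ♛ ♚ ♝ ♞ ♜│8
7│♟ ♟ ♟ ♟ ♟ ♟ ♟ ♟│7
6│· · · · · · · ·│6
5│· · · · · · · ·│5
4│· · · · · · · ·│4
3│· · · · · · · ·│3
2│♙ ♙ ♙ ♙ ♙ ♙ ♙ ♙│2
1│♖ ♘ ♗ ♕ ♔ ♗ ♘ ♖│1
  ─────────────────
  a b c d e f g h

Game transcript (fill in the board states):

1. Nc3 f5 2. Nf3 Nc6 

  a b c d e f g h
  ─────────────────
8│♜ · ♝ ♛ ♚ ♝ ♞ ♜│8
7│♟ ♟ ♟ ♟ ♟ · ♟ ♟│7
6│· · ♞ · · · · ·│6
5│· · · · · ♟ · ·│5
4│· · · · · · · ·│4
3│· · ♘ · · ♘ · ·│3
2│♙ ♙ ♙ ♙ ♙ ♙ ♙ ♙│2
1│♖ · ♗ ♕ ♔ ♗ · ♖│1
  ─────────────────
  a b c d e f g h

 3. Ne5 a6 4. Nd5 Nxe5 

  a b c d e f g h
  ─────────────────
8│♜ · ♝ ♛ ♚ ♝ ♞ ♜│8
7│· ♟ ♟ ♟ ♟ · ♟ ♟│7
6│♟ · · · · · · ·│6
5│· · · ♘ ♞ ♟ · ·│5
4│· · · · · · · ·│4
3│· · · · · · · ·│3
2│♙ ♙ ♙ ♙ ♙ ♙ ♙ ♙│2
1│♖ · ♗ ♕ ♔ ♗ · ♖│1
  ─────────────────
  a b c d e f g h

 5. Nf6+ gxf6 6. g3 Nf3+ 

  a b c d e f g h
  ─────────────────
8│♜ · ♝ ♛ ♚ ♝ ♞ ♜│8
7│· ♟ ♟ ♟ ♟ · · ♟│7
6│♟ · · · · ♟ · ·│6
5│· · · · · ♟ · ·│5
4│· · · · · · · ·│4
3│· · · · · ♞ ♙ ·│3
2│♙ ♙ ♙ ♙ ♙ ♙ · ♙│2
1│♖ · ♗ ♕ ♔ ♗ · ♖│1
  ─────────────────
  a b c d e f g h



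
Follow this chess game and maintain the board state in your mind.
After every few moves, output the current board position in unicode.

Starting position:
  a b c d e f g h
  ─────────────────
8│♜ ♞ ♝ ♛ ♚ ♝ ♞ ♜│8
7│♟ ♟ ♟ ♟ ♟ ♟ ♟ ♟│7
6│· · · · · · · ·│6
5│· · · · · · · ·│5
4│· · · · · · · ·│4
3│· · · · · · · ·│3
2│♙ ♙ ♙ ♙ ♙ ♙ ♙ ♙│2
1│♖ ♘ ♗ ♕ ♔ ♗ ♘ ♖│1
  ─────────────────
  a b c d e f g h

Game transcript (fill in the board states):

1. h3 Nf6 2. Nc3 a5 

  a b c d e f g h
  ─────────────────
8│♜ ♞ ♝ ♛ ♚ ♝ · ♜│8
7│· ♟ ♟ ♟ ♟ ♟ ♟ ♟│7
6│· · · · · ♞ · ·│6
5│♟ · · · · · · ·│5
4│· · · · · · · ·│4
3│· · ♘ · · · · ♙│3
2│♙ ♙ ♙ ♙ ♙ ♙ ♙ ·│2
1│♖ · ♗ ♕ ♔ ♗ ♘ ♖│1
  ─────────────────
  a b c d e f g h

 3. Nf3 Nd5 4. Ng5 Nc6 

  a b c d e f g h
  ─────────────────
8│♜ · ♝ ♛ ♚ ♝ · ♜│8
7│· ♟ ♟ ♟ ♟ ♟ ♟ ♟│7
6│· · ♞ · · · · ·│6
5│♟ · · ♞ · · ♘ ·│5
4│· · · · · · · ·│4
3│· · ♘ · · · · ♙│3
2│♙ ♙ ♙ ♙ ♙ ♙ ♙ ·│2
1│♖ · ♗ ♕ ♔ ♗ · ♖│1
  ─────────────────
  a b c d e f g h

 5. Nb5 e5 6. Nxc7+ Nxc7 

  a b c d e f g h
  ─────────────────
8│♜ · ♝ ♛ ♚ ♝ · ♜│8
7│· ♟ ♞ ♟ · ♟ ♟ ♟│7
6│· · ♞ · · · · ·│6
5│♟ · · · ♟ · ♘ ·│5
4│· · · · · · · ·│4
3│· · · · · · · ♙│3
2│♙ ♙ ♙ ♙ ♙ ♙ ♙ ·│2
1│♖ · ♗ ♕ ♔ ♗ · ♖│1
  ─────────────────
  a b c d e f g h

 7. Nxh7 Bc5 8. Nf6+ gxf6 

  a b c d e f g h
  ─────────────────
8│♜ · ♝ ♛ ♚ · · ♜│8
7│· ♟ ♞ ♟ · ♟ · ·│7
6│· · ♞ · · ♟ · ·│6
5│♟ · ♝ · ♟ · · ·│5
4│· · · · · · · ·│4
3│· · · · · · · ♙│3
2│♙ ♙ ♙ ♙ ♙ ♙ ♙ ·│2
1│♖ · ♗ ♕ ♔ ♗ · ♖│1
  ─────────────────
  a b c d e f g h

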